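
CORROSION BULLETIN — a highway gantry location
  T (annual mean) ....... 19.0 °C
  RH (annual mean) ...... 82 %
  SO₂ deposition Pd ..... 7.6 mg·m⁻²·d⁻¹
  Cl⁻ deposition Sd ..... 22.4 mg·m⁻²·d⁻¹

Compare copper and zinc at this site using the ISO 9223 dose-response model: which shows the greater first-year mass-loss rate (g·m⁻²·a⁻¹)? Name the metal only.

copper

copper: temperature factor f = -0.080·(9.0) = -0.7200
  Pd branch = 0.0053·Pd^0.26·e^(0.059·RH+f) = 0.5517 μm/a
  Sd branch = 0.01025·Sd^0.27·e^(0.036·RH+0.049·T) = 1.153 μm/a
  sum: 0.5517 + 1.153 → r_corr = 1.704 μm/a
  mass loss = 1.704 μm/a × 8.96 g/cm³ = 15.27 g·m⁻²·a⁻¹
zinc: temperature factor f = -0.071·(9.0) = -0.6390
  Pd branch = 0.0129·Pd^0.44·e^(0.046·RH+f) = 0.7224 μm/a
  Cl⁻ term: 0.0175·22.4^0.57·exp(0.008·82+0.085·19.0) = 0.9976
  r_corr = 0.7224 + 0.9976 = 1.72 μm/a
  mass loss = 1.72 μm/a × 7.14 g/cm³ = 12.28 g·m⁻²·a⁻¹
Ordering by g·m⁻²·a⁻¹: copper (15.3) > zinc (12.3)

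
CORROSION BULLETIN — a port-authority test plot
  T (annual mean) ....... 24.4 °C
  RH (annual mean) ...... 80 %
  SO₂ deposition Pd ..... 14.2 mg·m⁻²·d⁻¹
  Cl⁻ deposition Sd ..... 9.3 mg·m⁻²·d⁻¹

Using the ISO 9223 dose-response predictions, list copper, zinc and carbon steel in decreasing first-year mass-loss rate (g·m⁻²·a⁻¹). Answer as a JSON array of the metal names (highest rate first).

["carbon steel", "copper", "zinc"]

copper: temperature factor f = -0.080·(14.4) = -1.1520
  Pd branch = 0.0053·Pd^0.26·e^(0.059·RH+f) = 0.3745 μm/a
  Cl⁻ term: 0.01025·9.3^0.27·exp(0.036·80+0.049·24.4) = 1.102
  r_corr = 0.3745 + 1.102 = 1.477 μm/a
  mass loss = 1.477 μm/a × 8.96 g/cm³ = 13.23 g·m⁻²·a⁻¹
zinc: temperature factor f = -0.071·(14.4) = -1.0224
  SO₂ term: 0.0129·14.2^0.44·exp(0.046·80-1.0224) = 0.5913
  Sd branch = 0.0175·Sd^0.57·e^(0.008·RH+0.085·T) = 0.9413 μm/a
  sum: 0.5913 + 0.9413 → r_corr = 1.533 μm/a
  mass loss = 1.533 μm/a × 7.14 g/cm³ = 10.94 g·m⁻²·a⁻¹
carbon steel: f(T) = -0.054·(T−10) [T>10 °C] = -0.7776
  Pd branch = 1.77·Pd^0.52·e^(0.02·RH+f) = 16.01 μm/a
  Cl⁻ term: 0.102·9.3^0.62·exp(0.033·80+0.04·24.4) = 15.12
  sum: 16.01 + 15.12 → r_corr = 31.12 μm/a
  mass loss = 31.12 μm/a × 7.85 g/cm³ = 244.3 g·m⁻²·a⁻¹
Ordering by g·m⁻²·a⁻¹: carbon steel (244) > copper (13.2) > zinc (10.9)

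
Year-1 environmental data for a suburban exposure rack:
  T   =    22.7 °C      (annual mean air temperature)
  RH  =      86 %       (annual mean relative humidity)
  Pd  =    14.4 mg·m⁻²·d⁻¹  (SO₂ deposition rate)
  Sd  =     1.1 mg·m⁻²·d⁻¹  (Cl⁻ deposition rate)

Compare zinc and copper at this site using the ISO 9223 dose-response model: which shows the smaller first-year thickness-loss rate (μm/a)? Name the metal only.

zinc

zinc: temperature factor f = -0.071·(12.7) = -0.9017
  SO₂ term: 0.0129·14.4^0.44·exp(0.046·86-0.9017) = 0.8846
  Cl⁻ term: 0.0175·1.1^0.57·exp(0.008·86+0.085·22.7) = 0.2532
  r_corr = 0.8846 + 0.2532 = 1.138 μm/a
copper: T>10 °C ⇒ hinge -0.080·(22.7−10) = -1.0160
  Pd branch = 0.0053·Pd^0.26·e^(0.059·RH+f) = 0.6135 μm/a
  Cl⁻ term: 0.01025·1.1^0.27·exp(0.036·86+0.049·22.7) = 0.7072
  r_corr = 0.6135 + 0.7072 = 1.321 μm/a
Ordering by μm/a: copper (1.32) > zinc (1.14)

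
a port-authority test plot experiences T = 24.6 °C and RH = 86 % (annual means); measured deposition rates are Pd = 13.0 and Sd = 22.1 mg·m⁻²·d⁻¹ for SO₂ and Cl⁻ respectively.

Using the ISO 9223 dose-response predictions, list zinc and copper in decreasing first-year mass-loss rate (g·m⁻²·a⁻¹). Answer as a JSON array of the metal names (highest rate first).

["copper", "zinc"]

zinc: temperature factor f = -0.071·(14.6) = -1.0366
  sulphur-dioxide contribution → 0.7389 μm/a
  chloride contribution → 1.645 μm/a
  ⇒ r_corr(zinc) = 2.384 μm/a
  mass loss = 2.384 μm/a × 7.14 g/cm³ = 17.02 g·m⁻²·a⁻¹
copper: f(T) = -0.080·(T−10) [T>10 °C] = -1.1680
  sulphur-dioxide contribution → 0.5132 μm/a
  chloride contribution → 1.745 μm/a
  total first-year rate 2.258 μm/a
  mass loss = 2.258 μm/a × 8.96 g/cm³ = 20.23 g·m⁻²·a⁻¹
Ordering by g·m⁻²·a⁻¹: copper (20.2) > zinc (17)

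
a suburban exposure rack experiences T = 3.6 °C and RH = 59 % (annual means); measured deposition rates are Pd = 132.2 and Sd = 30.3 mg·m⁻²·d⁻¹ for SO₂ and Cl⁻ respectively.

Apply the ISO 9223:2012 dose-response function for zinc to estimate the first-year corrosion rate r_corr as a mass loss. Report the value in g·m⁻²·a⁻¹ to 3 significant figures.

r_corr = 11.2 g·m⁻²·a⁻¹

zinc: T≤10 °C ⇒ hinge +0.038·(3.6−10) = -0.2432
  sulphur-dioxide contribution → 1.309 μm/a
  chloride contribution → 0.2663 μm/a
  ⇒ r_corr(zinc) = 1.575 μm/a
Convert to mass loss: 1.575 μm/a × 7.14 g/cm³ = 11.25 g·m⁻²·a⁻¹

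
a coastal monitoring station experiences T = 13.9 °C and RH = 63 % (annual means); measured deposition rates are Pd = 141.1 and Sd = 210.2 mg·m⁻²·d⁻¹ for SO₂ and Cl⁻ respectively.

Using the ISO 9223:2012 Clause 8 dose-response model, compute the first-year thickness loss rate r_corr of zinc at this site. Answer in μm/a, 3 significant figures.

r_corr = 3.56 μm/a

zinc: f(T) = -0.071·(T−10) [T>10 °C] = -0.2769
  Pd branch = 0.0129·Pd^0.44·e^(0.046·RH+f) = 1.566 μm/a
  Cl⁻ term: 0.0175·210.2^0.57·exp(0.008·63+0.085·13.9) = 1.99
  sum: 1.566 + 1.99 → r_corr = 3.556 μm/a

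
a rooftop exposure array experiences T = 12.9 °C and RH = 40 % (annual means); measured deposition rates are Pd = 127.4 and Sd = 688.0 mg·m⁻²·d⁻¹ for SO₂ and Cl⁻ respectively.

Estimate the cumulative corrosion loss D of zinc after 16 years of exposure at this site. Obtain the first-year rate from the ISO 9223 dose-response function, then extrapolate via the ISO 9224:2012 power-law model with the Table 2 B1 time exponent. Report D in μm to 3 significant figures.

zinc: f(T) = -0.071·(T−10) [T>10 °C] = -0.2059
  SO₂ term: 0.0129·127.4^0.44·exp(0.046·40-0.2059) = 0.5579
  Cl⁻ term: 0.0175·688.0^0.57·exp(0.008·40+0.085·12.9) = 2.99
  sum: 0.5579 + 2.99 → r_corr = 3.548 μm/a
Power-law: D(16) = r_corr · 16^0.813
  D(16) = 3.548 × 16^0.813 = 3.548 × 9.527 = 33.8 μm

D(16) = 33.8 μm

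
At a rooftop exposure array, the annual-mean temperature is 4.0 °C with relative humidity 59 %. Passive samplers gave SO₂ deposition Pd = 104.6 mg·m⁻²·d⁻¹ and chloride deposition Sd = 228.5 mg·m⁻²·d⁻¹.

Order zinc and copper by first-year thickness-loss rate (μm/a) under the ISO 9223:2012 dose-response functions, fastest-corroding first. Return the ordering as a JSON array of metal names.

zinc: temperature factor f = +0.038·(-6.0) = -0.2280
  SO₂ term: 0.0129·104.6^0.44·exp(0.046·59-0.2280) = 1.199
  Sd branch = 0.0175·Sd^0.57·e^(0.008·RH+0.085·T) = 0.8715 μm/a
  r_corr = 1.199 + 0.8715 = 2.071 μm/a
copper: f(T) = +0.126·(T−10) [T≤10 °C] = -0.7560
  Pd branch = 0.0053·Pd^0.26·e^(0.059·RH+f) = 0.2709 μm/a
  Sd branch = 0.01025·Sd^0.27·e^(0.036·RH+0.049·T) = 0.452 μm/a
  r_corr = 0.2709 + 0.452 = 0.7229 μm/a
Ordering by μm/a: zinc (2.07) > copper (0.723)

["zinc", "copper"]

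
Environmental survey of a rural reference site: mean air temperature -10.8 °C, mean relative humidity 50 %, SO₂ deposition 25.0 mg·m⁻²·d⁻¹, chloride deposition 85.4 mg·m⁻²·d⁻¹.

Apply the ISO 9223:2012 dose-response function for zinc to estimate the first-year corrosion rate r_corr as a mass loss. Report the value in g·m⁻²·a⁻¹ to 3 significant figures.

zinc: f(T) = +0.038·(T−10) [T≤10 °C] = -0.7904
  sulphur-dioxide contribution → 0.2406 μm/a
  chloride contribution → 0.1315 μm/a
  ⇒ r_corr(zinc) = 0.3721 μm/a
Convert to mass loss: 0.3721 μm/a × 7.14 g/cm³ = 2.657 g·m⁻²·a⁻¹

r_corr = 2.66 g·m⁻²·a⁻¹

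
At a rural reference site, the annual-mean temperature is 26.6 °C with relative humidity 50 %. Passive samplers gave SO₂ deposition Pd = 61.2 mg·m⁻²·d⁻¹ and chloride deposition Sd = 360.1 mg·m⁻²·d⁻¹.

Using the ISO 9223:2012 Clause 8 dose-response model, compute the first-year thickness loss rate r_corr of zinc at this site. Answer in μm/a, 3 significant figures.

r_corr = 7.42 μm/a

zinc: temperature factor f = -0.071·(16.6) = -1.1786
  sulphur-dioxide contribution → 0.242 μm/a
  chloride contribution → 7.176 μm/a
  total first-year rate 7.418 μm/a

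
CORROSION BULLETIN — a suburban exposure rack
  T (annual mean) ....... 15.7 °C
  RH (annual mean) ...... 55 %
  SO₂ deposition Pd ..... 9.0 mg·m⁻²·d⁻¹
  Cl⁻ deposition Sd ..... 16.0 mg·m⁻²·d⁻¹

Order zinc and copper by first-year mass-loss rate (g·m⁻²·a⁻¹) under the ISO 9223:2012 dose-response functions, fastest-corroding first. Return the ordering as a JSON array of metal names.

zinc: temperature factor f = -0.071·(5.7) = -0.4047
  SO₂ term: 0.0129·9.0^0.44·exp(0.046·55-0.4047) = 0.2841
  Sd branch = 0.0175·Sd^0.57·e^(0.008·RH+0.085·T) = 0.5012 μm/a
  r_corr = 0.2841 + 0.5012 = 0.7853 μm/a
  mass loss = 0.7853 μm/a × 7.14 g/cm³ = 5.607 g·m⁻²·a⁻¹
copper: f(T) = -0.080·(T−10) [T>10 °C] = -0.4560
  SO₂ term: 0.0053·9.0^0.26·exp(0.059·55-0.4560) = 0.1526
  Cl⁻ term: 0.01025·16.0^0.27·exp(0.036·55+0.049·15.7) = 0.3387
  r_corr = 0.1526 + 0.3387 = 0.4913 μm/a
  mass loss = 0.4913 μm/a × 8.96 g/cm³ = 4.402 g·m⁻²·a⁻¹
Ordering by g·m⁻²·a⁻¹: zinc (5.61) > copper (4.4)

["zinc", "copper"]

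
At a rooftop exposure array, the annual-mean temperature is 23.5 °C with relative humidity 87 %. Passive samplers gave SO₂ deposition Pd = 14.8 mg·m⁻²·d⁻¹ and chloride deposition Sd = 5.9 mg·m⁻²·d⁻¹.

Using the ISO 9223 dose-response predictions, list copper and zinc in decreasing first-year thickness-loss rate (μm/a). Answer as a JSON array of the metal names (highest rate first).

["copper", "zinc"]

copper: f(T) = -0.080·(T−10) [T>10 °C] = -1.0800
  Pd branch = 0.0053·Pd^0.26·e^(0.059·RH+f) = 0.6148 μm/a
  Cl⁻ term: 0.01025·5.9^0.27·exp(0.036·87+0.049·23.5) = 1.2
  r_corr = 0.6148 + 1.2 = 1.815 μm/a
zinc: f(T) = -0.071·(T−10) [T>10 °C] = -0.9585
  SO₂ term: 0.0129·14.8^0.44·exp(0.046·87-0.9585) = 0.8857
  Cl⁻ term: 0.0175·5.9^0.57·exp(0.008·87+0.085·23.5) = 0.7115
  sum: 0.8857 + 0.7115 → r_corr = 1.597 μm/a
Ordering by μm/a: copper (1.81) > zinc (1.6)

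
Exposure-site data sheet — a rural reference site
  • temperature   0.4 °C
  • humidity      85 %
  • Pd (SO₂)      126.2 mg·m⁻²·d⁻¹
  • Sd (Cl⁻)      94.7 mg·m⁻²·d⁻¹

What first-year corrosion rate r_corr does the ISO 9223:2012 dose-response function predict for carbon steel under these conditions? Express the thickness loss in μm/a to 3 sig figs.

carbon steel: temperature factor f = +0.150·(-9.6) = -1.4400
  SO₂ term: 1.77·126.2^0.52·exp(0.02·85-1.4400) = 28.41
  Cl⁻ term: 0.102·94.7^0.62·exp(0.033·85+0.04·0.4) = 28.78
  sum: 28.41 + 28.78 → r_corr = 57.19 μm/a

r_corr = 57.2 μm/a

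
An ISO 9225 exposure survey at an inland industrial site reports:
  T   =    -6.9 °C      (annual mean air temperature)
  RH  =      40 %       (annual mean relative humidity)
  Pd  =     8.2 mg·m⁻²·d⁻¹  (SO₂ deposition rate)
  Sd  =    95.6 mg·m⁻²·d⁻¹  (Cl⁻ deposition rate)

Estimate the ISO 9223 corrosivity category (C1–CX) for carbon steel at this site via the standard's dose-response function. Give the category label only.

carbon steel: temperature factor f = +0.150·(-16.9) = -2.5350
  sulphur-dioxide contribution → 0.9325 μm/a
  chloride contribution → 4.897 μm/a
  ⇒ r_corr(carbon steel) = 5.829 μm/a
5.83 μm/a falls in (1.3, 25] for carbon steel → category C2

C2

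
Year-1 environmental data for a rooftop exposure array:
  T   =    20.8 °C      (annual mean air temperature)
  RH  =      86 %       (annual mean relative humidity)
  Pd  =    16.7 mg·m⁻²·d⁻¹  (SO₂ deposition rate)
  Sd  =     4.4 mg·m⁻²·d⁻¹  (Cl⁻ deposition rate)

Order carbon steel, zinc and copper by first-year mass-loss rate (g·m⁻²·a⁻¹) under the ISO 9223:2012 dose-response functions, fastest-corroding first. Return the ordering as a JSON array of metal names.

carbon steel: T>10 °C ⇒ hinge -0.054·(20.8−10) = -0.5832
  sulphur-dioxide contribution → 23.85 μm/a
  chloride contribution → 10.03 μm/a
  ⇒ r_corr(carbon steel) = 33.88 μm/a
  mass loss = 33.88 μm/a × 7.85 g/cm³ = 266 g·m⁻²·a⁻¹
zinc: temperature factor f = -0.071·(10.8) = -0.7668
  sulphur-dioxide contribution → 1.081 μm/a
  chloride contribution → 0.4747 μm/a
  total first-year rate 1.555 μm/a
  mass loss = 1.555 μm/a × 7.14 g/cm³ = 11.1 g·m⁻²·a⁻¹
copper: T>10 °C ⇒ hinge -0.080·(20.8−10) = -0.8640
  sulphur-dioxide contribution → 0.7423 μm/a
  chloride contribution → 0.9368 μm/a
  ⇒ r_corr(copper) = 1.679 μm/a
  mass loss = 1.679 μm/a × 8.96 g/cm³ = 15.04 g·m⁻²·a⁻¹
Ordering by g·m⁻²·a⁻¹: carbon steel (266) > copper (15) > zinc (11.1)

["carbon steel", "copper", "zinc"]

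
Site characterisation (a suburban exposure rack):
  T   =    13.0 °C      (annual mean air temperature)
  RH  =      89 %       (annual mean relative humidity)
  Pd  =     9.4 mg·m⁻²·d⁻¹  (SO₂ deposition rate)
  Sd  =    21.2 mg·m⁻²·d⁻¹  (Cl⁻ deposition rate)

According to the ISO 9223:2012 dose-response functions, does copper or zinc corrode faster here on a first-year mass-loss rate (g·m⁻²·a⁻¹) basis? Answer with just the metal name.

copper: temperature factor f = -0.080·(3.0) = -0.2400
  sulphur-dioxide contribution → 1.424 μm/a
  chloride contribution → 1.089 μm/a
  total first-year rate 2.513 μm/a
  mass loss = 2.513 μm/a × 8.96 g/cm³ = 22.52 g·m⁻²·a⁻¹
zinc: T>10 °C ⇒ hinge -0.071·(13.0−10) = -0.2130
  sulphur-dioxide contribution → 1.676 μm/a
  chloride contribution → 0.614 μm/a
  total first-year rate 2.29 μm/a
  mass loss = 2.29 μm/a × 7.14 g/cm³ = 16.35 g·m⁻²·a⁻¹
Ordering by g·m⁻²·a⁻¹: copper (22.5) > zinc (16.4)

copper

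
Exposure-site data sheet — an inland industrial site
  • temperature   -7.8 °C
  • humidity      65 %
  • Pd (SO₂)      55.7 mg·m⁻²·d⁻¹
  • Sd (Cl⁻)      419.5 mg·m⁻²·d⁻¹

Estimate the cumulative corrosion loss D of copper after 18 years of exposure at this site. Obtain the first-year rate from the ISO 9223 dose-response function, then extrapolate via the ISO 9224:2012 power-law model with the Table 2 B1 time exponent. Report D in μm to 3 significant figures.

D(18) = 3.06 μm

copper: T≤10 °C ⇒ hinge +0.126·(-7.8−10) = -2.2428
  sulphur-dioxide contribution → 0.07408 μm/a
  chloride contribution → 0.3708 μm/a
  ⇒ r_corr(copper) = 0.4449 μm/a
Long-term exponent b (ISO 9224 Table 2, B1) = 0.667
  D(18) = 0.4449 × 18^0.667 = 0.4449 × 6.875 = 3.058 μm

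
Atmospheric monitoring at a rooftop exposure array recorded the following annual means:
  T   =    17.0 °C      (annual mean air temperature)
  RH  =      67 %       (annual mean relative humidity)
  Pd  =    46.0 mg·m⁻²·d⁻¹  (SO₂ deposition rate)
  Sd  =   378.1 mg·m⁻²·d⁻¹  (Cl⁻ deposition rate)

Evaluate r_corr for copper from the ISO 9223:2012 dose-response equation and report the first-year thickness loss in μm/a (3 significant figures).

copper: f(T) = -0.080·(T−10) [T>10 °C] = -0.5600
  Pd branch = 0.0053·Pd^0.26·e^(0.059·RH+f) = 0.4267 μm/a
  Cl⁻ term: 0.01025·378.1^0.27·exp(0.036·67+0.049·17.0) = 1.306
  r_corr = 0.4267 + 1.306 = 1.733 μm/a

r_corr = 1.73 μm/a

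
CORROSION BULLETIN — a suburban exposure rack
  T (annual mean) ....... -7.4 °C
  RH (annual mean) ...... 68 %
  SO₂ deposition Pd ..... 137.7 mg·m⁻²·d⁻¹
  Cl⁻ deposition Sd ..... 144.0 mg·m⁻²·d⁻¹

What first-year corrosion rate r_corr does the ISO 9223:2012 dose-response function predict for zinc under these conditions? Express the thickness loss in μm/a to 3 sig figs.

r_corr = 1.60 μm/a

zinc: T≤10 °C ⇒ hinge +0.038·(-7.4−10) = -0.6612
  SO₂ term: 0.0129·137.7^0.44·exp(0.046·68-0.6612) = 1.328
  Sd branch = 0.0175·Sd^0.57·e^(0.008·RH+0.085·T) = 0.2731 μm/a
  sum: 1.328 + 0.2731 → r_corr = 1.601 μm/a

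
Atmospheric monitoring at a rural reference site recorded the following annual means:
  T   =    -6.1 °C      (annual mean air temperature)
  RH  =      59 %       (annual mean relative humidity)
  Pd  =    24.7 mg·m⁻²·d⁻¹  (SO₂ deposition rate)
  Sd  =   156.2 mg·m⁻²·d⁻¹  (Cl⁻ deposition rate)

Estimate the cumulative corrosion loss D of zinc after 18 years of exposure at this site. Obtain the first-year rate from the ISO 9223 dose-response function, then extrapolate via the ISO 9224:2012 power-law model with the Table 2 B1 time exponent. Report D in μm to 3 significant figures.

D(18) = 7.66 μm

zinc: T≤10 °C ⇒ hinge +0.038·(-6.1−10) = -0.6118
  sulphur-dioxide contribution → 0.4329 μm/a
  chloride contribution → 0.2973 μm/a
  ⇒ r_corr(zinc) = 0.7302 μm/a
ISO 9224: D(t) = r_corr · t^b with b = 0.813 (zinc, B1)
  D(18) = 0.7302 × 18^0.813 = 0.7302 × 10.48 = 7.656 μm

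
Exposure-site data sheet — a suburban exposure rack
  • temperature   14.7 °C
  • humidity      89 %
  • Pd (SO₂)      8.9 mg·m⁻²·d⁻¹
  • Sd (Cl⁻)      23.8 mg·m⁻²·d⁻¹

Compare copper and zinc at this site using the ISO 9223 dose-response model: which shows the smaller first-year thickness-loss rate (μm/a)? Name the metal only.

copper: temperature factor f = -0.080·(4.7) = -0.3760
  SO₂ term: 0.0053·8.9^0.26·exp(0.059·89-0.3760) = 1.225
  Cl⁻ term: 0.01025·23.8^0.27·exp(0.036·89+0.049·14.7) = 1.221
  r_corr = 1.225 + 1.221 = 2.446 μm/a
zinc: temperature factor f = -0.071·(4.7) = -0.3337
  SO₂ term: 0.0129·8.9^0.44·exp(0.046·89-0.3337) = 1.45
  Cl⁻ term: 0.0175·23.8^0.57·exp(0.008·89+0.085·14.7) = 0.7578
  r_corr = 1.45 + 0.7578 = 2.208 μm/a
Ordering by μm/a: copper (2.45) > zinc (2.21)

zinc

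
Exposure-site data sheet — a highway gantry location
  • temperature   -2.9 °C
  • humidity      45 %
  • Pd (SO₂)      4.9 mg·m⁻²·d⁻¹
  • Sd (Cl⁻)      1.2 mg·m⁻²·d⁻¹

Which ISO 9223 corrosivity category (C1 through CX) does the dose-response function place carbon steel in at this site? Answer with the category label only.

C2

carbon steel: T≤10 °C ⇒ hinge +0.150·(-2.9−10) = -1.9350
  sulphur-dioxide contribution → 1.437 μm/a
  chloride contribution → 0.449 μm/a
  total first-year rate 1.886 μm/a
Category bounds: 1.3…25 μm/a bracket r_corr ⇒ C2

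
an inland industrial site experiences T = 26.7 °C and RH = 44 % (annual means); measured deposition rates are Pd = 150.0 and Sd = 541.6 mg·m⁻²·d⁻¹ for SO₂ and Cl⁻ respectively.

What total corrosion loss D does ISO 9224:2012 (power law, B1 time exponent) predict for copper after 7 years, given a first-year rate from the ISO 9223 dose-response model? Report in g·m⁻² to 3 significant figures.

copper: T>10 °C ⇒ hinge -0.080·(26.7−10) = -1.3360
  SO₂ term: 0.0053·150.0^0.26·exp(0.059·44-1.3360) = 0.06875
  Sd branch = 0.01025·Sd^0.27·e^(0.036·RH+0.049·T) = 1.011 μm/a
  r_corr = 0.06875 + 1.011 = 1.08 μm/a
ISO 9224: D(t) = r_corr · t^b with b = 0.667 (copper, B1)
  D(7) = 1.08 × 7^0.667 = 1.08 × 3.662 = 3.955 μm
  Mass loss = 3.955 μm × 8.96 g/cm³ = 35.44 g·m⁻²

D(7) = 35.4 g·m⁻²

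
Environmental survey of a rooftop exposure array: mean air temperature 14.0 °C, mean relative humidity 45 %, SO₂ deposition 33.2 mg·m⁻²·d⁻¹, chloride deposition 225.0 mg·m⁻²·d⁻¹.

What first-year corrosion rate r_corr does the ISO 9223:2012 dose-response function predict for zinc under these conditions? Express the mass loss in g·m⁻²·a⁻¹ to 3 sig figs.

r_corr = 15.5 g·m⁻²·a⁻¹

zinc: temperature factor f = -0.071·(4.0) = -0.2840
  sulphur-dioxide contribution → 0.3594 μm/a
  chloride contribution → 1.807 μm/a
  total first-year rate 2.166 μm/a
Convert to mass loss: 2.166 μm/a × 7.14 g/cm³ = 15.47 g·m⁻²·a⁻¹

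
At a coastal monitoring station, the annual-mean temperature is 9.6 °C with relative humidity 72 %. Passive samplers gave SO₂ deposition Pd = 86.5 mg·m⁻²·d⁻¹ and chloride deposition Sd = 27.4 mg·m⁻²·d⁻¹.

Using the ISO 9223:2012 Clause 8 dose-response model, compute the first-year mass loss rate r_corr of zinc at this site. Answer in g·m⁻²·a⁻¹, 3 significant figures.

r_corr = 21.0 g·m⁻²·a⁻¹

zinc: T≤10 °C ⇒ hinge +0.038·(9.6−10) = -0.0152
  Pd branch = 0.0129·Pd^0.44·e^(0.046·RH+f) = 2.481 μm/a
  Cl⁻ term: 0.0175·27.4^0.57·exp(0.008·72+0.085·9.6) = 0.4646
  sum: 2.481 + 0.4646 → r_corr = 2.946 μm/a
Convert to mass loss: 2.946 μm/a × 7.14 g/cm³ = 21.03 g·m⁻²·a⁻¹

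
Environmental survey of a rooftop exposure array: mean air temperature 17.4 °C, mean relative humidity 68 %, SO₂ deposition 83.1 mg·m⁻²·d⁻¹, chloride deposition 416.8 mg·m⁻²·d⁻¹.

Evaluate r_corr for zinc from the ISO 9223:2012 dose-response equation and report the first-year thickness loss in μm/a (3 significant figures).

r_corr = 5.34 μm/a

zinc: f(T) = -0.071·(T−10) [T>10 °C] = -0.5254
  Pd branch = 0.0129·Pd^0.44·e^(0.046·RH+f) = 1.218 μm/a
  Sd branch = 0.0175·Sd^0.57·e^(0.008·RH+0.085·T) = 4.121 μm/a
  r_corr = 1.218 + 4.121 = 5.338 μm/a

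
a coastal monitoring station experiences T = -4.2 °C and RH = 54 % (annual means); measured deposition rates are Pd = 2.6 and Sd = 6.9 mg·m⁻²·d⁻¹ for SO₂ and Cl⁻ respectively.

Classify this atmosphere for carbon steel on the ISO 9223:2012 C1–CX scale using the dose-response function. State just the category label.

C2

carbon steel: f(T) = +0.150·(T−10) [T≤10 °C] = -2.1300
  Pd branch = 1.77·Pd^0.52·e^(0.02·RH+f) = 1.018 μm/a
  Cl⁻ term: 0.102·6.9^0.62·exp(0.033·54+0.04·-4.2) = 1.697
  sum: 1.018 + 1.697 → r_corr = 2.715 μm/a
2.71 μm/a falls in (1.3, 25] for carbon steel → category C2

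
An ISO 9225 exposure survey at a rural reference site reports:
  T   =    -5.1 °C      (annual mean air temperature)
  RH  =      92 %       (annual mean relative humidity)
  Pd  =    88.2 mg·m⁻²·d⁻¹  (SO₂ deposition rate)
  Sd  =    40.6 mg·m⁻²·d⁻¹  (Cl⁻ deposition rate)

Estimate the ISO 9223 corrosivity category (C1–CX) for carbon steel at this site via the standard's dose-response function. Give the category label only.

carbon steel: T≤10 °C ⇒ hinge +0.150·(-5.1−10) = -2.2650
  Pd branch = 1.77·Pd^0.52·e^(0.02·RH+f) = 11.89 μm/a
  Cl⁻ term: 0.102·40.6^0.62·exp(0.033·92+0.04·-5.1) = 17.21
  sum: 11.89 + 17.21 → r_corr = 29.1 μm/a
ISO 9223 Table 2 (carbon steel): 25 < 29.1 ≤ 50 μm/a ⇒ C3

C3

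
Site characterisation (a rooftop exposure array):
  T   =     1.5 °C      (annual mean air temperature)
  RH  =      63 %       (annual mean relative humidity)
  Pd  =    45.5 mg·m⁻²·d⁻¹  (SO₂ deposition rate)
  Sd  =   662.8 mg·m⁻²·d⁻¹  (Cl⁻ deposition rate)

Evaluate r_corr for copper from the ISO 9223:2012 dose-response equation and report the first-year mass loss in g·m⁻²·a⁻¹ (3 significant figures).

copper: temperature factor f = +0.126·(-8.5) = -1.0710
  SO₂ term: 0.0053·45.5^0.26·exp(0.059·63-1.0710) = 0.2016
  Sd branch = 0.01025·Sd^0.27·e^(0.036·RH+0.049·T) = 0.6157 μm/a
  r_corr = 0.2016 + 0.6157 = 0.8173 μm/a
Convert to mass loss: 0.8173 μm/a × 8.96 g/cm³ = 7.323 g·m⁻²·a⁻¹

r_corr = 7.32 g·m⁻²·a⁻¹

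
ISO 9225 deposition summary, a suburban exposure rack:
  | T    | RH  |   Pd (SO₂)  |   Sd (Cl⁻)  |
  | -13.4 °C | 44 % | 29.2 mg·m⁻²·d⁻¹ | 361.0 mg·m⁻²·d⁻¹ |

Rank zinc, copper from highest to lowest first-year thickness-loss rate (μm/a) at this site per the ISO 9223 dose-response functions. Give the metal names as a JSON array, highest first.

["zinc", "copper"]

zinc: temperature factor f = +0.038·(-23.4) = -0.8892
  sulphur-dioxide contribution → 0.1771 μm/a
  chloride contribution → 0.2286 μm/a
  total first-year rate 0.4057 μm/a
copper: T≤10 °C ⇒ hinge +0.126·(-13.4−10) = -2.9484
  sulphur-dioxide contribution → 0.008958 μm/a
  chloride contribution → 0.1271 μm/a
  total first-year rate 0.136 μm/a
Ordering by μm/a: zinc (0.406) > copper (0.136)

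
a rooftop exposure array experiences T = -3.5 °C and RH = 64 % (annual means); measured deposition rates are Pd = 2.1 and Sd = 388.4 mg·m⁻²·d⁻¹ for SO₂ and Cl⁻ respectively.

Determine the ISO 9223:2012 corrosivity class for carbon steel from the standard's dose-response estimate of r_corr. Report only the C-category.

carbon steel: f(T) = +0.150·(T−10) [T≤10 °C] = -2.0250
  SO₂ term: 1.77·2.1^0.52·exp(0.02·64-2.0250) = 1.236
  Cl⁻ term: 0.102·388.4^0.62·exp(0.033·64+0.04·-3.5) = 29.54
  sum: 1.236 + 29.54 → r_corr = 30.77 μm/a
Category bounds: 25…50 μm/a bracket r_corr ⇒ C3

C3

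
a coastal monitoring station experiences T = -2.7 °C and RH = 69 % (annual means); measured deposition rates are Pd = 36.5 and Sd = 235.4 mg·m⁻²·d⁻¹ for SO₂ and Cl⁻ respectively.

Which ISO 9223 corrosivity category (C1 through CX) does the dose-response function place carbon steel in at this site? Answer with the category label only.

carbon steel: T≤10 °C ⇒ hinge +0.150·(-2.7−10) = -1.9050
  sulphur-dioxide contribution → 6.798 μm/a
  chloride contribution → 26.37 μm/a
  ⇒ r_corr(carbon steel) = 33.17 μm/a
ISO 9223 Table 2 (carbon steel): 25 < 33.2 ≤ 50 μm/a ⇒ C3

C3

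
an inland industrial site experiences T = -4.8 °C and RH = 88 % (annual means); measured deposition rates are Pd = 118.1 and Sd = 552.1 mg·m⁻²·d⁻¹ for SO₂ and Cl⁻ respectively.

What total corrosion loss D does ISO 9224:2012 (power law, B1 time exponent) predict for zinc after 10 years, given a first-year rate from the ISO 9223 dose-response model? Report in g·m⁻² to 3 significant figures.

zinc: temperature factor f = +0.038·(-14.8) = -0.5624
  Pd branch = 0.0129·Pd^0.44·e^(0.046·RH+f) = 3.437 μm/a
  Cl⁻ term: 0.0175·552.1^0.57·exp(0.008·88+0.085·-4.8) = 0.8601
  r_corr = 3.437 + 0.8601 = 4.297 μm/a
ISO 9224: D(t) = r_corr · t^b with b = 0.813 (zinc, B1)
  D(10) = 4.297 × 10^0.813 = 4.297 × 6.501 = 27.94 μm
  Mass loss = 27.94 μm × 7.14 g/cm³ = 199.5 g·m⁻²

D(10) = 199 g·m⁻²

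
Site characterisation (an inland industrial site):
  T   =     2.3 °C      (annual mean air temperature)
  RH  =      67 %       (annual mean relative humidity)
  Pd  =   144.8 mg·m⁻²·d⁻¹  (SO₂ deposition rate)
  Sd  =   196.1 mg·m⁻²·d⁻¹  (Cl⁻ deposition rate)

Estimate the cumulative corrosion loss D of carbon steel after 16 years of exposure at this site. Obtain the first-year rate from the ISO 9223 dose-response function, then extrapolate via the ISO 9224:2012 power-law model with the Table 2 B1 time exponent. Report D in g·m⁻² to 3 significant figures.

D(16) = 1.85e+03 g·m⁻²

carbon steel: T≤10 °C ⇒ hinge +0.150·(2.3−10) = -1.1550
  SO₂ term: 1.77·144.8^0.52·exp(0.02·67-1.1550) = 28.31
  Cl⁻ term: 0.102·196.1^0.62·exp(0.033·67+0.04·2.3) = 26.92
  r_corr = 28.31 + 26.92 = 55.23 μm/a
Long-term exponent b (ISO 9224 Table 2, B1) = 0.523
  D(16) = 55.23 × 16^0.523 = 55.23 × 4.263 = 235.5 μm
  Mass loss = 235.5 μm × 7.85 g/cm³ = 1848 g·m⁻²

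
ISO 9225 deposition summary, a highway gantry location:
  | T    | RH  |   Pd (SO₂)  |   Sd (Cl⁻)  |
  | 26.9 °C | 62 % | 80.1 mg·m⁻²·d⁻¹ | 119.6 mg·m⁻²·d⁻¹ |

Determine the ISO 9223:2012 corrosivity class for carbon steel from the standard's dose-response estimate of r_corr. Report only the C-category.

carbon steel: temperature factor f = -0.054·(16.9) = -0.9126
  SO₂ term: 1.77·80.1^0.52·exp(0.02·62-0.9126) = 23.99
  Cl⁻ term: 0.102·119.6^0.62·exp(0.033·62+0.04·26.9) = 44.94
  sum: 23.99 + 44.94 → r_corr = 68.93 μm/a
Category bounds: 50…80 μm/a bracket r_corr ⇒ C4

C4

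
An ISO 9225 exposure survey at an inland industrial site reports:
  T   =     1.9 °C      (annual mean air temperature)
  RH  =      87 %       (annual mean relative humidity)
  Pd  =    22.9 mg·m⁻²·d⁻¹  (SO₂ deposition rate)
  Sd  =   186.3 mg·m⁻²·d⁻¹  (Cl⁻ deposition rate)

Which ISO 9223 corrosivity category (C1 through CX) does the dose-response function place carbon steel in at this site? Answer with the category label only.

carbon steel: T≤10 °C ⇒ hinge +0.150·(1.9−10) = -1.2150
  Pd branch = 1.77·Pd^0.52·e^(0.02·RH+f) = 15.24 μm/a
  Sd branch = 0.102·Sd^0.62·e^(0.033·RH+0.04·T) = 49.66 μm/a
  r_corr = 15.24 + 49.66 = 64.9 μm/a
Category bounds: 50…80 μm/a bracket r_corr ⇒ C4

C4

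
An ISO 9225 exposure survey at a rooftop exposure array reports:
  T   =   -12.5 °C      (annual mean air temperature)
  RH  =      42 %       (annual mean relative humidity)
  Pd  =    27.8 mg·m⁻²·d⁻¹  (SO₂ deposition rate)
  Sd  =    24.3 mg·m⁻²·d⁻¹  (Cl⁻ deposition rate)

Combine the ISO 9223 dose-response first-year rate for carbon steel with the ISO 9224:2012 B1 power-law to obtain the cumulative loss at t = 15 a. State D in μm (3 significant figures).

D(15) = 10.6 μm

carbon steel: f(T) = +0.150·(T−10) [T≤10 °C] = -3.3750
  Pd branch = 1.77·Pd^0.52·e^(0.02·RH+f) = 0.7906 μm/a
  Cl⁻ term: 0.102·24.3^0.62·exp(0.033·42+0.04·-12.5) = 1.788
  r_corr = 0.7906 + 1.788 = 2.579 μm/a
ISO 9224: D(t) = r_corr · t^b with b = 0.523 (carbon steel, B1)
  D(15) = 2.579 × 15^0.523 = 2.579 × 4.122 = 10.63 μm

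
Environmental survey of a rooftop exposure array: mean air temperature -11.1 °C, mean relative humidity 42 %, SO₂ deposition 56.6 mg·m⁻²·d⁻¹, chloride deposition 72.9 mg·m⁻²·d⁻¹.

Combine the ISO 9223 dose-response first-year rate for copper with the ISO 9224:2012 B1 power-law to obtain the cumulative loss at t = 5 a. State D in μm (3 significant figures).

copper: f(T) = +0.126·(T−10) [T≤10 °C] = -2.6586
  SO₂ term: 0.0053·56.6^0.26·exp(0.059·42-2.6586) = 0.01263
  Cl⁻ term: 0.01025·72.9^0.27·exp(0.036·42+0.049·-11.1) = 0.08592
  r_corr = 0.01263 + 0.08592 = 0.09856 μm/a
Power-law: D(5) = r_corr · 5^0.667
  D(5) = 0.09856 × 5^0.667 = 0.09856 × 2.926 = 0.2883 μm

D(5) = 0.288 μm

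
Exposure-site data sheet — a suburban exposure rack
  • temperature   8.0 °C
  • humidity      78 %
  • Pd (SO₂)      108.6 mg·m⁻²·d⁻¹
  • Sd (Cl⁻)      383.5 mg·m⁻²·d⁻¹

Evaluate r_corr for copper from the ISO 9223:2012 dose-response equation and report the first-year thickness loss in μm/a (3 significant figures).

r_corr = 2.64 μm/a

copper: temperature factor f = +0.126·(-2.0) = -0.2520
  SO₂ term: 0.0053·108.6^0.26·exp(0.059·78-0.2520) = 1.389
  Sd branch = 0.01025·Sd^0.27·e^(0.036·RH+0.049·T) = 1.253 μm/a
  r_corr = 1.389 + 1.253 = 2.643 μm/a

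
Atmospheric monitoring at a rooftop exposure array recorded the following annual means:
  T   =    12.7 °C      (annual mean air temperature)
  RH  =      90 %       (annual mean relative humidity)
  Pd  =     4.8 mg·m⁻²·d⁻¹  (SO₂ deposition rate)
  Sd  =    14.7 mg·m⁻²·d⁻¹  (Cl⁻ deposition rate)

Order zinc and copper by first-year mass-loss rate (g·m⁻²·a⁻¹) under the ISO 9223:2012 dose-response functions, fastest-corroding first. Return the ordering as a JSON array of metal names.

zinc: T>10 °C ⇒ hinge -0.071·(12.7−10) = -0.1917
  Pd branch = 0.0129·Pd^0.44·e^(0.046·RH+f) = 1.334 μm/a
  Cl⁻ term: 0.0175·14.7^0.57·exp(0.008·90+0.085·12.7) = 0.4897
  sum: 1.334 + 0.4897 → r_corr = 1.823 μm/a
  mass loss = 1.823 μm/a × 7.14 g/cm³ = 13.02 g·m⁻²·a⁻¹
copper: f(T) = -0.080·(T−10) [T>10 °C] = -0.2160
  SO₂ term: 0.0053·4.8^0.26·exp(0.059·90-0.2160) = 1.299
  Cl⁻ term: 0.01025·14.7^0.27·exp(0.036·90+0.049·12.7) = 1.008
  sum: 1.299 + 1.008 → r_corr = 2.307 μm/a
  mass loss = 2.307 μm/a × 8.96 g/cm³ = 20.67 g·m⁻²·a⁻¹
Ordering by g·m⁻²·a⁻¹: copper (20.7) > zinc (13)

["copper", "zinc"]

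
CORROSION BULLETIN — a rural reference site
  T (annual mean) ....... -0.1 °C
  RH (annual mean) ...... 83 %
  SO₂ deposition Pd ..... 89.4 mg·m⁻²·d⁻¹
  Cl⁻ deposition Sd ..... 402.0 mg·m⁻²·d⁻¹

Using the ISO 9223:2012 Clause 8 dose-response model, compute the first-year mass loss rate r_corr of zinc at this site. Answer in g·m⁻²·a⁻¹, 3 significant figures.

r_corr = 28.0 g·m⁻²·a⁻¹

zinc: T≤10 °C ⇒ hinge +0.038·(-0.1−10) = -0.3838
  Pd branch = 0.0129·Pd^0.44·e^(0.046·RH+f) = 2.888 μm/a
  Cl⁻ term: 0.0175·402.0^0.57·exp(0.008·83+0.085·-0.1) = 1.028
  sum: 2.888 + 1.028 → r_corr = 3.917 μm/a
Convert to mass loss: 3.917 μm/a × 7.14 g/cm³ = 27.96 g·m⁻²·a⁻¹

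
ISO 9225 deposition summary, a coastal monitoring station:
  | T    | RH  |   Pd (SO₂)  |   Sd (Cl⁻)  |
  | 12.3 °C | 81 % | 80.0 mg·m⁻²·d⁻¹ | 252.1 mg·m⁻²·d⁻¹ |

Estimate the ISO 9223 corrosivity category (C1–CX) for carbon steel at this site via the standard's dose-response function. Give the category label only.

carbon steel: T>10 °C ⇒ hinge -0.054·(12.3−10) = -0.1242
  Pd branch = 1.77·Pd^0.52·e^(0.02·RH+f) = 77.13 μm/a
  Cl⁻ term: 0.102·252.1^0.62·exp(0.033·81+0.04·12.3) = 74.49
  sum: 77.13 + 74.49 → r_corr = 151.6 μm/a
ISO 9223 Table 2 (carbon steel): 80 < 152 ≤ 200 μm/a ⇒ C5

C5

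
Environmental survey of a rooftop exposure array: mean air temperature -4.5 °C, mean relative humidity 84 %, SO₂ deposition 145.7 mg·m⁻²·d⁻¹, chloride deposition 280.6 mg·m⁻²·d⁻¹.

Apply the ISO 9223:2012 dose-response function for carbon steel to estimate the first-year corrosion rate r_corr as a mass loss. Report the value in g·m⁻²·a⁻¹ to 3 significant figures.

carbon steel: T≤10 °C ⇒ hinge +0.150·(-4.5−10) = -2.1750
  SO₂ term: 1.77·145.7^0.52·exp(0.02·84-2.1750) = 14.39
  Cl⁻ term: 0.102·280.6^0.62·exp(0.033·84+0.04·-4.5) = 44.89
  sum: 14.39 + 44.89 → r_corr = 59.27 μm/a
Convert to mass loss: 59.27 μm/a × 7.85 g/cm³ = 465.3 g·m⁻²·a⁻¹

r_corr = 465 g·m⁻²·a⁻¹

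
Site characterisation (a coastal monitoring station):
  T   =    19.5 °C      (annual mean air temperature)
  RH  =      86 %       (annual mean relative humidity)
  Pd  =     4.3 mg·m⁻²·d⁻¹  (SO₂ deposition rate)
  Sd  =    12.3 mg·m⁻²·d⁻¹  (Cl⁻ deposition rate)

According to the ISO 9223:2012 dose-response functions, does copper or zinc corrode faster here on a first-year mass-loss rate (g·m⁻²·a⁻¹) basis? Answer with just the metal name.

copper: temperature factor f = -0.080·(9.5) = -0.7600
  Pd branch = 0.0053·Pd^0.26·e^(0.059·RH+f) = 0.5788 μm/a
  Cl⁻ term: 0.01025·12.3^0.27·exp(0.036·86+0.049·19.5) = 1.16
  sum: 0.5788 + 1.16 → r_corr = 1.739 μm/a
  mass loss = 1.739 μm/a × 8.96 g/cm³ = 15.58 g·m⁻²·a⁻¹
zinc: T>10 °C ⇒ hinge -0.071·(19.5−10) = -0.6745
  Pd branch = 0.0129·Pd^0.44·e^(0.046·RH+f) = 0.6523 μm/a
  Sd branch = 0.0175·Sd^0.57·e^(0.008·RH+0.085·T) = 0.7637 μm/a
  sum: 0.6523 + 0.7637 → r_corr = 1.416 μm/a
  mass loss = 1.416 μm/a × 7.14 g/cm³ = 10.11 g·m⁻²·a⁻¹
Ordering by g·m⁻²·a⁻¹: copper (15.6) > zinc (10.1)

copper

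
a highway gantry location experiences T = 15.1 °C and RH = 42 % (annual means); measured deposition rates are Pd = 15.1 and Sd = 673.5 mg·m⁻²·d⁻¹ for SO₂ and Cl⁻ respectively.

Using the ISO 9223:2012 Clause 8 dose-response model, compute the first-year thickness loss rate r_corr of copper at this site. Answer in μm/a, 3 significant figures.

r_corr = 0.650 μm/a

copper: temperature factor f = -0.080·(5.1) = -0.4080
  Pd branch = 0.0053·Pd^0.26·e^(0.059·RH+f) = 0.08507 μm/a
  Cl⁻ term: 0.01025·673.5^0.27·exp(0.036·42+0.049·15.1) = 0.5654
  r_corr = 0.08507 + 0.5654 = 0.6505 μm/a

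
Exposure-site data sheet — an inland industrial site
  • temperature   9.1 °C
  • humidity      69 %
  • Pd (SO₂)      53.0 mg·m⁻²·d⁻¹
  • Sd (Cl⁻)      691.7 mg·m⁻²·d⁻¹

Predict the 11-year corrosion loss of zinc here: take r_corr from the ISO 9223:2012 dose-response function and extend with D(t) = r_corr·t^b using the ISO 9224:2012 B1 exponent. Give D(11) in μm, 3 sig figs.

D(11) = 31.2 μm

zinc: T≤10 °C ⇒ hinge +0.038·(9.1−10) = -0.0342
  sulphur-dioxide contribution → 1.709 μm/a
  chloride contribution → 2.738 μm/a
  ⇒ r_corr(zinc) = 4.448 μm/a
ISO 9224: D(t) = r_corr · t^b with b = 0.813 (zinc, B1)
  D(11) = 4.448 × 11^0.813 = 4.448 × 7.025 = 31.24 μm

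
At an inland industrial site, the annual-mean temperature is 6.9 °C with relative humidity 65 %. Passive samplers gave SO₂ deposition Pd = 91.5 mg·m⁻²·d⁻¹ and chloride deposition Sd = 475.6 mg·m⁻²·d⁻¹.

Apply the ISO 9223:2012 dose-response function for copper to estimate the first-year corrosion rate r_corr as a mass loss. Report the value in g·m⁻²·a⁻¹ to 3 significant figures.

r_corr = 11.9 g·m⁻²·a⁻¹

copper: T≤10 °C ⇒ hinge +0.126·(6.9−10) = -0.3906
  SO₂ term: 0.0053·91.5^0.26·exp(0.059·65-0.3906) = 0.5372
  Cl⁻ term: 0.01025·475.6^0.27·exp(0.036·65+0.049·6.9) = 0.7882
  sum: 0.5372 + 0.7882 → r_corr = 1.325 μm/a
Convert to mass loss: 1.325 μm/a × 8.96 g/cm³ = 11.88 g·m⁻²·a⁻¹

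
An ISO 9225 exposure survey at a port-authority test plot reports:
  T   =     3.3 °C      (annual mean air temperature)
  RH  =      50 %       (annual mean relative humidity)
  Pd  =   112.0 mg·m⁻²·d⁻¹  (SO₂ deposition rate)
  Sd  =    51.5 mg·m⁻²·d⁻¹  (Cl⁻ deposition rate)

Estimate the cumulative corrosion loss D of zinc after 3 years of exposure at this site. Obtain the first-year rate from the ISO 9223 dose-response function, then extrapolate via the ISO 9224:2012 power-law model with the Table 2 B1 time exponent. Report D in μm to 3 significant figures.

zinc: T≤10 °C ⇒ hinge +0.038·(3.3−10) = -0.2546
  SO₂ term: 0.0129·112.0^0.44·exp(0.046·50-0.2546) = 0.7953
  Sd branch = 0.0175·Sd^0.57·e^(0.008·RH+0.085·T) = 0.3268 μm/a
  sum: 0.7953 + 0.3268 → r_corr = 1.122 μm/a
ISO 9224: D(t) = r_corr · t^b with b = 0.813 (zinc, B1)
  D(3) = 1.122 × 3^0.813 = 1.122 × 2.443 = 2.741 μm

D(3) = 2.74 μm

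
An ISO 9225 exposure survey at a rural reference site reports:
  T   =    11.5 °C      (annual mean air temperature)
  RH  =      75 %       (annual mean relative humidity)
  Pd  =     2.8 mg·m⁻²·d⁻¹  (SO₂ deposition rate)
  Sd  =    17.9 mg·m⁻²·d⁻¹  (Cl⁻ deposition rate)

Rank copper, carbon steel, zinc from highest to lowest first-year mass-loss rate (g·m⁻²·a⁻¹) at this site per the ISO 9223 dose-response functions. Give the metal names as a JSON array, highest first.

copper: T>10 °C ⇒ hinge -0.080·(11.5−10) = -0.1200
  Pd branch = 0.0053·Pd^0.26·e^(0.059·RH+f) = 0.5131 μm/a
  Cl⁻ term: 0.01025·17.9^0.27·exp(0.036·75+0.049·11.5) = 0.5839
  r_corr = 0.5131 + 0.5839 = 1.097 μm/a
  mass loss = 1.097 μm/a × 8.96 g/cm³ = 9.829 g·m⁻²·a⁻¹
carbon steel: temperature factor f = -0.054·(1.5) = -0.0810
  SO₂ term: 1.77·2.8^0.52·exp(0.02·75-0.0810) = 12.5
  Sd branch = 0.102·Sd^0.62·e^(0.033·RH+0.04·T) = 11.48 μm/a
  r_corr = 12.5 + 11.48 = 23.98 μm/a
  mass loss = 23.98 μm/a × 7.85 g/cm³ = 188.2 g·m⁻²·a⁻¹
zinc: f(T) = -0.071·(T−10) [T>10 °C] = -0.1065
  Pd branch = 0.0129·Pd^0.44·e^(0.046·RH+f) = 0.5746 μm/a
  Cl⁻ term: 0.0175·17.9^0.57·exp(0.008·75+0.085·11.5) = 0.4388
  r_corr = 0.5746 + 0.4388 = 1.013 μm/a
  mass loss = 1.013 μm/a × 7.14 g/cm³ = 7.236 g·m⁻²·a⁻¹
Ordering by g·m⁻²·a⁻¹: carbon steel (188) > copper (9.83) > zinc (7.24)

["carbon steel", "copper", "zinc"]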